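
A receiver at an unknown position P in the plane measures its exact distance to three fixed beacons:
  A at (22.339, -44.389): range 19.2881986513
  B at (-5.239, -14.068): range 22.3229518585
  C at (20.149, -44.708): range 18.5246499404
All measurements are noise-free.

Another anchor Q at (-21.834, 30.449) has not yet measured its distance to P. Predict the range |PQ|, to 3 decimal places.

67.618

eq1: (x − 22.339)² + (y + 44.389)² = 19.2881986513²
eq2: (x + 5.239)² + (y + 14.068)² = 22.3229518585²
eq3: (x − 20.149)² + (y + 44.708)² = 18.5246499404²
eq2−eq3, eq2−eq1 (x²,y² cancel):
  50.776·x − 61.280·y = 2334.583244
  55.156·x − 60.642·y = 2370.338069
det = 50.776·-60.642 − -61.280·55.156 = 300.801488
x = (2334.583244·-60.642 − -61.280·2370.338069) / 300.801488 = 12.235710
y = (50.776·2370.338069 − 2334.583244·55.156) / 300.801488 = -27.958597
|P − Q| = √((12.235710 − -21.834)² + (-27.958597 − 30.449)²) = 67.617990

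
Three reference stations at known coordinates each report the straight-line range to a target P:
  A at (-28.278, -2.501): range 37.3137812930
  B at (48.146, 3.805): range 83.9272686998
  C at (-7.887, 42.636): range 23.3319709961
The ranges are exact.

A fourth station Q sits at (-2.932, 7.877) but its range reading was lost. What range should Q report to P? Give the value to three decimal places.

38.061

eq1: (x + 28.278)² + (y + 2.501)² = 37.3137812930²
eq2: (x − 48.146)² + (y − 3.805)² = 83.9272686998²
eq3: (x + 7.887)² + (y − 42.636)² = 23.3319709961²
eq1−eq2, eq1−eq3 (x²,y² cancel):
  152.848·x + 12.612·y = -4124.853101
  40.782·x + 90.274·y = 1922.070384
det = 152.848·90.274 − 12.612·40.782 = 13283.857768
x = (-4124.853101·90.274 − 12.612·1922.070384) / 13283.857768 = -29.856398
y = (152.848·1922.070384 − -4124.853101·40.782) / 13283.857768 = 34.779383
|P − Q| = √((-29.856398 − -2.932)² + (34.779383 − 7.877)²) = 38.061285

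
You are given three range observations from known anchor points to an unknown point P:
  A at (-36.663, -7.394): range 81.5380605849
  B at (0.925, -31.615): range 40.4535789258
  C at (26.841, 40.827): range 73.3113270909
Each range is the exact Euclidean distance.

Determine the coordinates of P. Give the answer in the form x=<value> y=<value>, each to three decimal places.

eq1: (x + 36.663)² + (y + 7.394)² = 81.5380605849²
eq2: (x − 0.925)² + (y + 31.615)² = 40.4535789258²
eq3: (x − 26.841)² + (y − 40.827)² = 73.3113270909²
eq3−eq2, eq3−eq1 (x²,y² cancel):
  -51.832·x − 144.884·y = 2351.139272
  -127.008·x − 96.442·y = -2262.341049
det = -51.832·-96.442 − -144.884·-127.008 = -13402.645328
x = (2351.139272·-96.442 − -144.884·-2262.341049) / -13402.645328 = 41.374339
y = (-51.832·-2262.341049 − 2351.139272·-127.008) / -13402.645328 = -31.029334

x=41.374 y=-31.029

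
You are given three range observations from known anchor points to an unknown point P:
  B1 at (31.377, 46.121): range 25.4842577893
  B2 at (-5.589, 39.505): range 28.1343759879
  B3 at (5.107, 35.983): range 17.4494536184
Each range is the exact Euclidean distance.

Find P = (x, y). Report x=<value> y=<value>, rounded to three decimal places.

x=18.119 y=24.357

eq1: (x − 31.377)² + (y − 46.121)² = 25.4842577893²
eq2: (x + 5.589)² + (y − 39.505)² = 28.1343759879²
eq3: (x − 5.107)² + (y − 35.983)² = 17.4494536184²
eq1−eq2, eq1−eq3 (x²,y² cancel):
  -73.932·x − 13.232·y = -1661.876541
  -52.540·x − 20.276·y = -1445.841069
det = -73.932·-20.276 − -13.232·-52.540 = 803.835952
x = (-1661.876541·-20.276 − -13.232·-1445.841069) / 803.835952 = 18.119169
y = (-73.932·-1445.841069 − -1661.876541·-52.540) / 803.835952 = 24.356871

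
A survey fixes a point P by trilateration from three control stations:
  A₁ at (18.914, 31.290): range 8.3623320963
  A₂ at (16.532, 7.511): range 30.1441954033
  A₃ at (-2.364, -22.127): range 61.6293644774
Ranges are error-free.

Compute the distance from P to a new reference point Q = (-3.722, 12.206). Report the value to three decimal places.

eq1: (x − 18.914)² + (y − 31.290)² = 8.3623320963²
eq2: (x − 16.532)² + (y − 7.511)² = 30.1441954033²
eq3: (x + 2.364)² + (y + 22.127)² = 61.6293644774²
eq2−eq1, eq2−eq3 (x²,y² cancel):
  4.764·x + 47.558·y = 1845.825269
  -37.792·x − 59.276·y = -2724.035569
det = 4.764·-59.276 − 47.558·-37.792 = 1514.921072
x = (1845.825269·-59.276 − 47.558·-2724.035569) / 1514.921072 = 13.292141
y = (4.764·-2724.035569 − 1845.825269·-37.792) / 1514.921072 = 37.480582
|P − Q| = √((13.292141 − -3.722)² + (37.480582 − 12.206)²) = 30.467778

30.468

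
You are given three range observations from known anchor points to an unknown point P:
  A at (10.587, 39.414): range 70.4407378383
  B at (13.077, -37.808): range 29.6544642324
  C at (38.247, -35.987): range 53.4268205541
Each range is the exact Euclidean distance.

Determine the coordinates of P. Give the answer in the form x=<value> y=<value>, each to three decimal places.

x=-14.326 y=-26.474

eq1: (x − 10.587)² + (y − 39.414)² = 70.4407378383²
eq2: (x − 13.077)² + (y + 37.808)² = 29.6544642324²
eq3: (x − 38.247)² + (y + 35.987)² = 53.4268205541²
eq3−eq2, eq3−eq1 (x²,y² cancel):
  -50.340·x − 3.642·y = 817.593521
  -55.320·x + 150.802·y = -3199.821606
det = -50.340·150.802 − -3.642·-55.320 = -7792.848120
x = (817.593521·150.802 − -3.642·-3199.821606) / -7792.848120 = -14.326083
y = (-50.340·-3199.821606 − 817.593521·-55.320) / -7792.848120 = -26.474055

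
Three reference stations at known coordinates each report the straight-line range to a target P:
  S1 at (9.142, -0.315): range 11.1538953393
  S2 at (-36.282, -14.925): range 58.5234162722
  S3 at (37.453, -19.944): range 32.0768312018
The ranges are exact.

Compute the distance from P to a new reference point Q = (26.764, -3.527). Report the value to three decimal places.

12.571

eq1: (x − 9.142)² + (y + 0.315)² = 11.1538953393²
eq2: (x + 36.282)² + (y + 14.925)² = 58.5234162722²
eq3: (x − 37.453)² + (y + 19.944)² = 32.0768312018²
eq3−eq2, eq3−eq1 (x²,y² cancel):
  -147.470·x + 10.038·y = -2657.418348
  -56.622·x + 39.258·y = -812.301237
det = -147.470·39.258 − 10.038·-56.622 = -5221.005624
x = (-2657.418348·39.258 − 10.038·-812.301237) / -5221.005624 = 18.420024
y = (-147.470·-812.301237 − -2657.418348·-56.622) / -5221.005624 = 5.875933
|P − Q| = √((18.420024 − 26.764)² + (5.875933 − -3.527)²) = 12.571280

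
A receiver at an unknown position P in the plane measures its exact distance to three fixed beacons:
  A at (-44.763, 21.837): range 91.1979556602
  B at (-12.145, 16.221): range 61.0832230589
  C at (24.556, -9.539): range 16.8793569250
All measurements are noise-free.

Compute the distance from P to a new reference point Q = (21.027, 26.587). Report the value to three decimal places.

51.518

eq1: (x + 44.763)² + (y − 21.837)² = 91.1979556602²
eq2: (x + 12.145)² + (y − 16.221)² = 61.0832230589²
eq3: (x − 24.556)² + (y + 9.539)² = 16.8793569250²
eq1−eq2, eq1−eq3 (x²,y² cancel):
  65.236·x − 11.232·y = 2515.948105
  138.638·x − 62.752·y = 6245.563345
det = 65.236·-62.752 − -11.232·138.638 = -2536.507456
x = (2515.948105·-62.752 − -11.232·6245.563345) / -2536.507456 = 34.587167
y = (65.236·6245.563345 − 2515.948105·138.638) / -2536.507456 = -23.114285
|P − Q| = √((34.587167 − 21.027)² + (-23.114285 − 26.587)²) = 51.517918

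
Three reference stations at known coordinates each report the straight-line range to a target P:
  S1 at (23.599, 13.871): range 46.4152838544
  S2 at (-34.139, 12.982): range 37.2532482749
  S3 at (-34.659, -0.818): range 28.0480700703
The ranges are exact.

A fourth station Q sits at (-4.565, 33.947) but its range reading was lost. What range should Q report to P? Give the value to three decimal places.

50.976

eq1: (x − 23.599)² + (y − 13.871)² = 46.4152838544²
eq2: (x + 34.139)² + (y − 12.982)² = 37.2532482749²
eq3: (x + 34.659)² + (y + 0.818)² = 28.0480700703²
eq2−eq3, eq2−eq1 (x²,y² cancel):
  -1.040·x − 27.600·y = 469.022032
  115.476·x + 1.778·y = -1351.260271
det = -1.040·1.778 − -27.600·115.476 = 3185.288480
x = (469.022032·1.778 − -27.600·-1351.260271) / 3185.288480 = -11.446644
y = (-1.040·-1351.260271 − 469.022032·115.476) / 3185.288480 = -16.562229
|P − Q| = √((-11.446644 − -4.565)² + (-16.562229 − 33.947)²) = 50.975869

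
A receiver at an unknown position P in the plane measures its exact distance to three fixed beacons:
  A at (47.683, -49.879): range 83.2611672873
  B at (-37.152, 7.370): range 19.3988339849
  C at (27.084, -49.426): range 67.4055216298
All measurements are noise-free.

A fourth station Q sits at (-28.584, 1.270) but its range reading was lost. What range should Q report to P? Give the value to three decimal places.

9.276

eq1: (x − 47.683)² + (y + 49.879)² = 83.2611672873²
eq2: (x + 37.152)² + (y − 7.370)² = 19.3988339849²
eq3: (x − 27.084)² + (y + 49.426)² = 67.4055216298²
eq2−eq1, eq2−eq3 (x²,y² cancel):
  169.670·x − 114.498·y = -3229.112092
  128.472·x − 113.592·y = -2425.305058
det = 169.670·-113.592 − -114.498·128.472 = -4563.367584
x = (-3229.112092·-113.592 − -114.498·-2425.305058) / -4563.367584 = -19.526966
y = (169.670·-2425.305058 − -3229.112092·128.472) / -4563.367584 = -0.733883
|P − Q| = √((-19.526966 − -28.584)² + (-0.733883 − 1.270)²) = 9.276067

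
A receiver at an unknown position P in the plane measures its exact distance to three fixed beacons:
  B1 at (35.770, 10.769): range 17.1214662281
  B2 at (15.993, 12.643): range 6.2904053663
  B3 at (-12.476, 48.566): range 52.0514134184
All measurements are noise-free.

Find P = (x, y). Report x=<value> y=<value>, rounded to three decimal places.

eq1: (x − 35.770)² + (y − 10.769)² = 17.1214662281²
eq2: (x − 15.993)² + (y − 12.643)² = 6.2904053663²
eq3: (x + 12.476)² + (y − 48.566)² = 52.0514134184²
eq1−eq3, eq1−eq2 (x²,y² cancel):
  -96.492·x + 75.594·y = -1297.362362
  -39.554·x + 3.748·y = -726.267357
det = -96.492·3.748 − 75.594·-39.554 = 2628.393060
x = (-1297.362362·3.748 − 75.594·-726.267357) / 2628.393060 = 19.037845
y = (-96.492·-726.267357 − -1297.362362·-39.554) / 2628.393060 = 7.138627

x=19.038 y=7.139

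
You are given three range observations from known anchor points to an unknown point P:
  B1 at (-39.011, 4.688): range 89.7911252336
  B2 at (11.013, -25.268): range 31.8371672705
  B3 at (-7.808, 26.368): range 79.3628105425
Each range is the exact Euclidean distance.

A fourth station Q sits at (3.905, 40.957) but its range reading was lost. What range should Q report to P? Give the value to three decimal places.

85.656

eq1: (x + 39.011)² + (y − 4.688)² = 89.7911252336²
eq2: (x − 11.013)² + (y + 25.268)² = 31.8371672705²
eq3: (x + 7.808)² + (y − 26.368)² = 79.3628105425²
eq3−eq1, eq3−eq2 (x²,y² cancel):
  -62.406·x − 43.360·y = -976.391297
  37.642·x − 103.272·y = 5288.372182
det = -62.406·-103.272 − -43.360·37.642 = 8076.949552
x = (-976.391297·-103.272 − -43.360·5288.372182) / 8076.949552 = 40.874057
y = (-62.406·5288.372182 − -976.391297·37.642) / 8076.949552 = -36.309851
|P − Q| = √((40.874057 − 3.905)² + (-36.309851 − 40.957)²) = 85.655574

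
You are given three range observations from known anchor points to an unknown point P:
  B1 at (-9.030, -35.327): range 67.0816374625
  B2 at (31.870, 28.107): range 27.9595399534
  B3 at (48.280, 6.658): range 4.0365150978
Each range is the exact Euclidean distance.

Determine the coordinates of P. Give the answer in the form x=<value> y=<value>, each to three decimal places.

x=45.524 y=3.708

eq1: (x + 9.030)² + (y + 35.327)² = 67.0816374625²
eq2: (x − 31.870)² + (y − 28.107)² = 27.9595399534²
eq3: (x − 48.280)² + (y − 6.658)² = 4.0365150978²
eq1−eq2, eq1−eq3 (x²,y² cancel):
  81.800·x + 126.868·y = 4194.372730
  114.620·x + 83.970·y = 5529.402166
det = 81.800·83.970 − 126.868·114.620 = -7672.864160
x = (4194.372730·83.970 − 126.868·5529.402166) / -7672.864160 = 45.524423
y = (81.800·5529.402166 − 4194.372730·114.620) / -7672.864160 = 3.708381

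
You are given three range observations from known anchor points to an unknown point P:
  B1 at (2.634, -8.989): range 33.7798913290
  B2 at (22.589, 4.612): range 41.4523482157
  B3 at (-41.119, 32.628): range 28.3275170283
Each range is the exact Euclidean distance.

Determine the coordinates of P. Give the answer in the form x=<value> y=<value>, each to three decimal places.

x=-16.289 y=18.993

eq1: (x − 2.634)² + (y + 8.989)² = 33.7798913290²
eq2: (x − 22.589)² + (y − 4.612)² = 41.4523482157²
eq3: (x + 41.119)² + (y − 32.628)² = 28.3275170283²
eq1−eq2, eq1−eq3 (x²,y² cancel):
  39.910·x + 27.202·y = -133.422726
  -87.506·x + 83.234·y = 3006.251305
det = 39.910·83.234 − 27.202·-87.506 = 5702.207152
x = (-133.422726·83.234 − 27.202·3006.251305) / 5702.207152 = -16.288667
y = (39.910·3006.251305 − -133.422726·-87.506) / 5702.207152 = 18.993382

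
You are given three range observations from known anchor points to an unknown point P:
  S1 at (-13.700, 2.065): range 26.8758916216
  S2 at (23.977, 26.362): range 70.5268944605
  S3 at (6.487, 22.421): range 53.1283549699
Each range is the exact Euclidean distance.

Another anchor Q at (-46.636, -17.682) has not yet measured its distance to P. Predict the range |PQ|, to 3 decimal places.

15.907

eq1: (x + 13.700)² + (y − 2.065)² = 26.8758916216²
eq2: (x − 23.977)² + (y − 26.362)² = 70.5268944605²
eq3: (x − 6.487)² + (y − 22.421)² = 53.1283549699²
eq3−eq2, eq3−eq1 (x²,y² cancel):
  34.980·x + 7.882·y = -1426.351577
  -40.374·x − 40.712·y = 1747.480366
det = 34.980·-40.712 − 7.882·-40.374 = -1105.877892
x = (-1426.351577·-40.712 − 7.882·1747.480366) / -1105.877892 = -40.055042
y = (34.980·1747.480366 − -1426.351577·-40.374) / -1105.877892 = -3.200484
|P − Q| = √((-40.055042 − -46.636)² + (-3.200484 − -17.682)²) = 15.906707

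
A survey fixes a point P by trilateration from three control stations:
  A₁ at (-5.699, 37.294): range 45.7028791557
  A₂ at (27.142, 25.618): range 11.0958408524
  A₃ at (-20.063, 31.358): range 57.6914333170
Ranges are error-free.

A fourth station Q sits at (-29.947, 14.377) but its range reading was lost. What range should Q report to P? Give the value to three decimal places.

eq1: (x + 5.699)² + (y − 37.294)² = 45.7028791557²
eq2: (x − 27.142)² + (y − 25.618)² = 11.0958408524²
eq3: (x + 20.063)² + (y − 31.358)² = 57.6914333170²
eq3−eq2, eq3−eq1 (x²,y² cancel):
  94.410·x − 11.480·y = 3212.305749
  28.728·x + 11.872·y = 1277.021219
det = 94.410·11.872 − -11.480·28.728 = 1450.632960
x = (3212.305749·11.872 − -11.480·1277.021219) / 1450.632960 = 36.395628
y = (94.410·1277.021219 − 3212.305749·28.728) / 1450.632960 = 19.495251
|P − Q| = √((36.395628 − -29.947)² + (19.495251 − 14.377)²) = 66.539768

66.540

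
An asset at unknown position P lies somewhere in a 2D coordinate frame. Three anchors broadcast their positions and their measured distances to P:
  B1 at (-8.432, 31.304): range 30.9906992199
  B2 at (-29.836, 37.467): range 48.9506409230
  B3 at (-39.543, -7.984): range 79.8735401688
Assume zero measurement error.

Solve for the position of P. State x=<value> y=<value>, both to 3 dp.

x=18.120 y=47.286

eq1: (x + 8.432)² + (y − 31.304)² = 30.9906992199²
eq2: (x + 29.836)² + (y − 37.467)² = 48.9506409230²
eq3: (x + 39.543)² + (y + 7.984)² = 79.8735401688²
eq3−eq1, eq3−eq2 (x²,y² cancel):
  62.222·x + 78.576·y = 4843.004916
  19.414·x + 90.902·y = 4650.187052
det = 62.222·90.902 − 78.576·19.414 = 4130.629780
x = (4843.004916·90.902 − 78.576·4650.187052) / 4130.629780 = 18.119691
y = (62.222·4650.187052 − 4843.004916·19.414) / 4130.629780 = 47.286213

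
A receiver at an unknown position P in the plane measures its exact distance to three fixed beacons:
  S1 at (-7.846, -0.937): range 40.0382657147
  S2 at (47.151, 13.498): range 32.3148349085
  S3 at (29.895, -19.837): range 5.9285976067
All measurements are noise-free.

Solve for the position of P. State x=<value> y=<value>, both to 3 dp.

eq1: (x + 7.846)² + (y + 0.937)² = 40.0382657147²
eq2: (x − 47.151)² + (y − 13.498)² = 32.3148349085²
eq3: (x − 29.895)² + (y + 19.837)² = 5.9285976067²
eq3−eq2, eq3−eq1 (x²,y² cancel):
  34.512·x + 66.670·y = 109.094925
  -75.482·x + 37.800·y = -2792.694361
det = 34.512·37.800 − 66.670·-75.482 = 6336.938540
x = (109.094925·37.800 − 66.670·-2792.694361) / 6336.938540 = 30.032281
y = (34.512·-2792.694361 − 109.094925·-75.482) / 6336.938540 = -13.909992

x=30.032 y=-13.910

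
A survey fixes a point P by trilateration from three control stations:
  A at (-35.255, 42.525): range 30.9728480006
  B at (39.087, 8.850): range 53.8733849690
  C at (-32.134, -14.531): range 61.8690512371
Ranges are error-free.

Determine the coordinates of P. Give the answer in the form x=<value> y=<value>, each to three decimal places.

x=-4.334 y=40.740

eq1: (x + 35.255)² + (y − 42.525)² = 30.9728480006²
eq2: (x − 39.087)² + (y − 8.850)² = 53.8733849690²
eq3: (x + 32.134)² + (y + 14.531)² = 61.8690512371²
eq1−eq3, eq1−eq2 (x²,y² cancel):
  6.242·x − 114.112·y = -4676.008921
  148.684·x − 67.350·y = -3388.198876
det = 6.242·-67.350 − -114.112·148.684 = 16546.229908
x = (-4676.008921·-67.350 − -114.112·-3388.198876) / 16546.229908 = -4.333613
y = (6.242·-3388.198876 − -4676.008921·148.684) / 16546.229908 = 40.740312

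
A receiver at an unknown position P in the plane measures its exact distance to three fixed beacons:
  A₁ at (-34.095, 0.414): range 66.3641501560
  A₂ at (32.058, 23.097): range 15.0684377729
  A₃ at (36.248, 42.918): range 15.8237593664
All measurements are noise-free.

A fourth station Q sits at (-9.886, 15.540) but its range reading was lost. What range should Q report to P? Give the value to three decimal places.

eq1: (x + 34.095)² + (y − 0.414)² = 66.3641501560²
eq2: (x − 32.058)² + (y − 23.097)² = 15.0684377729²
eq3: (x − 36.248)² + (y − 42.918)² = 15.8237593664²
eq1−eq3, eq1−eq2 (x²,y² cancel):
  140.686·x + 85.008·y = 6147.040872
  132.306·x + 45.366·y = 4575.688961
det = 140.686·45.366 − 85.008·132.306 = -4864.707372
x = (6147.040872·45.366 − 85.008·4575.688961) / -4864.707372 = 22.633121
y = (140.686·4575.688961 − 6147.040872·132.306) / -4864.707372 = 34.854103
|P − Q| = √((22.633121 − -9.886)² + (34.854103 − 15.540)²) = 37.822319

37.822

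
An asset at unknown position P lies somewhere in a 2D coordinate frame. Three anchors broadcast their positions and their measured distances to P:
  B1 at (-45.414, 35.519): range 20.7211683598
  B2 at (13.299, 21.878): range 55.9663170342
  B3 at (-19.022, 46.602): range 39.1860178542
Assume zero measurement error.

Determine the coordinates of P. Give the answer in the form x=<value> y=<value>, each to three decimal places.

eq1: (x + 45.414)² + (y − 35.519)² = 20.7211683598²
eq2: (x − 13.299)² + (y − 21.878)² = 55.9663170342²
eq3: (x + 19.022)² + (y − 46.602)² = 39.1860178542²
eq1−eq3, eq1−eq2 (x²,y² cancel):
  52.784·x + 22.166·y = -1896.625046
  117.426·x − 27.282·y = -5371.382296
det = 52.784·-27.282 − 22.166·117.426 = -4042.917804
x = (-1896.625046·-27.282 − 22.166·-5371.382296) / -4042.917804 = -42.248147
y = (52.784·-5371.382296 − -1896.625046·117.426) / -4042.917804 = 15.041105

x=-42.248 y=15.041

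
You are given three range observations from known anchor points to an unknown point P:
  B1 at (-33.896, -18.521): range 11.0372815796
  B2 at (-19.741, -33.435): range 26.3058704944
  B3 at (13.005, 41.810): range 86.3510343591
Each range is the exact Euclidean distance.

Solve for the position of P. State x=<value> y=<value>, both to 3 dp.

x=-43.935 y=-23.108

eq1: (x + 33.896)² + (y + 18.521)² = 11.0372815796²
eq2: (x + 19.741)² + (y + 33.435)² = 26.3058704944²
eq3: (x − 13.005)² + (y − 41.810)² = 86.3510343591²
eq3−eq2, eq3−eq1 (x²,y² cancel):
  -65.492·x − 150.490·y = 6354.902493
  -93.802·x − 120.662·y = 6909.439682
det = -65.492·-120.662 − -150.490·-93.802 = -6213.867276
x = (6354.902493·-120.662 − -150.490·6909.439682) / -6213.867276 = -43.935012
y = (-65.492·6909.439682 − 6354.902493·-93.802) / -6213.867276 = -23.107919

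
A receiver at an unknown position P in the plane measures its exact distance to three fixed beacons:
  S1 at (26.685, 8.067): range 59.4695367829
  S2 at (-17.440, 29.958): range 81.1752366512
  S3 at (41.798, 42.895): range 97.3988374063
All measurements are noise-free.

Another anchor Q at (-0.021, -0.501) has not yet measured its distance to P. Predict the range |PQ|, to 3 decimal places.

47.622

eq1: (x − 26.685)² + (y − 8.067)² = 59.4695367829²
eq2: (x + 17.440)² + (y − 29.958)² = 81.1752366512²
eq3: (x − 41.798)² + (y − 42.895)² = 97.3988374063²
eq2−eq1, eq2−eq3 (x²,y² cancel):
  88.250·x − 43.782·y = 2628.323590
  118.476·x + 25.874·y = -511.696018
det = 88.250·25.874 − -43.782·118.476 = 7470.496732
x = (2628.323590·25.874 − -43.782·-511.696018) / 7470.496732 = 6.104302
y = (88.250·-511.696018 − 2628.323590·118.476) / 7470.496732 = -47.727809
|P − Q| = √((6.104302 − -0.021)² + (-47.727809 − -0.501)²) = 47.622377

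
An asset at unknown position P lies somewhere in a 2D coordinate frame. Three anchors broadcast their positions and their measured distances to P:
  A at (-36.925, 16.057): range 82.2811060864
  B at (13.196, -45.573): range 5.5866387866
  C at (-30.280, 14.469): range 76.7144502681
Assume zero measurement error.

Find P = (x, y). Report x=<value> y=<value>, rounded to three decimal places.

x=18.694 y=-44.579

eq1: (x + 36.925)² + (y − 16.057)² = 82.2811060864²
eq2: (x − 13.196)² + (y + 45.573)² = 5.5866387866²
eq3: (x + 30.280)² + (y − 14.469)² = 76.7144502681²
eq1−eq2, eq1−eq3 (x²,y² cancel):
  100.242·x − 123.260·y = 7368.719757
  13.290·x − 3.176·y = 390.021026
det = 100.242·-3.176 − -123.260·13.290 = 1319.756808
x = (7368.719757·-3.176 − -123.260·390.021026) / 1319.756808 = 18.693548
y = (100.242·390.021026 − 7368.719757·13.290) / 1319.756808 = -44.579272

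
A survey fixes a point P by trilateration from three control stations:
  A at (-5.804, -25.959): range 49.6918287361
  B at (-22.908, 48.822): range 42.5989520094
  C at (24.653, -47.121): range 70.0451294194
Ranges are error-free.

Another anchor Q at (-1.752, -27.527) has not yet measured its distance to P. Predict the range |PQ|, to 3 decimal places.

50.115

eq1: (x + 5.804)² + (y + 25.959)² = 49.6918287361²
eq2: (x + 22.908)² + (y − 48.822)² = 42.5989520094²
eq3: (x − 24.653)² + (y + 47.121)² = 70.0451294194²
eq3−eq2, eq3−eq1 (x²,y² cancel):
  -95.122·x + 191.886·y = 3171.854541
  -60.914·x + 42.324·y = 316.439359
det = -95.122·42.324 − 191.886·-60.914 = 7662.600276
x = (3171.854541·42.324 − 191.886·316.439359) / 7662.600276 = 9.595344
y = (-95.122·316.439359 − 3171.854541·-60.914) / 7662.600276 = 21.286508
|P − Q| = √((9.595344 − -1.752)² + (21.286508 − -27.527)²) = 50.115076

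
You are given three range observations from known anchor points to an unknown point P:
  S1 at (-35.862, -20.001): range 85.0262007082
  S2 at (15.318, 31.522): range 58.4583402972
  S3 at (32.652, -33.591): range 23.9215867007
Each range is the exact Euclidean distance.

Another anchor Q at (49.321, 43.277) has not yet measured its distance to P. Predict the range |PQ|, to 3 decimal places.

eq1: (x + 35.862)² + (y + 20.001)² = 85.0262007082²
eq2: (x − 15.318)² + (y − 31.522)² = 58.4583402972²
eq3: (x − 32.652)² + (y + 33.591)² = 23.9215867007²
eq1−eq3, eq1−eq2 (x²,y² cancel):
  137.028·x − 27.180·y = 7165.597837
  102.360·x + 103.046·y = 3354.231820
det = 137.028·103.046 − -27.180·102.360 = 16902.332088
x = (7165.597837·103.046 − -27.180·3354.231820) / 16902.332088 = 49.079276
y = (137.028·3354.231820 − 7165.597837·102.360) / 16902.332088 = -16.201724
|P − Q| = √((49.079276 − 49.321)² + (-16.201724 − 43.277)²) = 59.479215

59.479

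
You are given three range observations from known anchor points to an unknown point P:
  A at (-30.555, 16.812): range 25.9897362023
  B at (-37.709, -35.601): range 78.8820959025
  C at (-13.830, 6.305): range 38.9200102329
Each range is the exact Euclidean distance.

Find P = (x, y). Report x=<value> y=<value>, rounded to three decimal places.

x=-27.751 y=42.650

eq1: (x + 30.555)² + (y − 16.812)² = 25.9897362023²
eq2: (x + 37.709)² + (y + 35.601)² = 78.8820959025²
eq3: (x + 13.830)² + (y − 6.305)² = 38.9200102329²
eq3−eq1, eq3−eq2 (x²,y² cancel):
  -33.450·x + 21.014·y = 1824.530253
  -47.758·x − 83.812·y = -2249.239900
det = -33.450·-83.812 − 21.014·-47.758 = 3807.098012
x = (1824.530253·-83.812 − 21.014·-2249.239900) / 3807.098012 = -27.751322
y = (-33.450·-2249.239900 − 1824.530253·-47.758) / 3807.098012 = 42.650068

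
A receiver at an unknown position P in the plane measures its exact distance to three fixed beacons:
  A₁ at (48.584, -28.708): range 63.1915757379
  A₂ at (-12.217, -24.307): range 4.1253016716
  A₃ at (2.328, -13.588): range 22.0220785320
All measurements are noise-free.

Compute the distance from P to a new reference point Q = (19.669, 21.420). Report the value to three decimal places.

59.872

eq1: (x − 48.584)² + (y + 28.708)² = 63.1915757379²
eq2: (x + 12.217)² + (y + 24.307)² = 4.1253016716²
eq3: (x − 2.328)² + (y + 13.588)² = 22.0220785320²
eq3−eq2, eq3−eq1 (x²,y² cancel):
  -29.090·x − 21.438·y = 1017.985839
  92.512·x − 30.240·y = -513.702309
det = -29.090·-30.240 − -21.438·92.512 = 2862.953856
x = (1017.985839·-30.240 − -21.438·-513.702309) / 2862.953856 = -14.599132
y = (-29.090·-513.702309 − 1017.985839·92.512) / 2862.953856 = -27.675020
|P − Q| = √((-14.599132 − 19.669)² + (-27.675020 − 21.420)²) = 59.871745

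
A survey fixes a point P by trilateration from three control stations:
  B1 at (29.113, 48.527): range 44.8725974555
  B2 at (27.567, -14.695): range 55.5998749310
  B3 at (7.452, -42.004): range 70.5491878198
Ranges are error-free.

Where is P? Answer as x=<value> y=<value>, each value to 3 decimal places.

eq1: (x − 29.113)² + (y − 48.527)² = 44.8725974555²
eq2: (x − 27.567)² + (y + 14.695)² = 55.5998749310²
eq3: (x − 7.452)² + (y + 42.004)² = 70.5491878198²
eq1−eq3, eq1−eq2 (x²,y² cancel):
  -43.322·x − 181.062·y = -4346.206078
  -3.092·x − 126.444·y = -3304.350074
det = -43.322·-126.444 − -181.062·-3.092 = 4917.963264
x = (-4346.206078·-126.444 − -181.062·-3304.350074) / 4917.963264 = -9.910719
y = (-43.322·-3304.350074 − -4346.206078·-3.092) / 4917.963264 = 26.375265

x=-9.911 y=26.375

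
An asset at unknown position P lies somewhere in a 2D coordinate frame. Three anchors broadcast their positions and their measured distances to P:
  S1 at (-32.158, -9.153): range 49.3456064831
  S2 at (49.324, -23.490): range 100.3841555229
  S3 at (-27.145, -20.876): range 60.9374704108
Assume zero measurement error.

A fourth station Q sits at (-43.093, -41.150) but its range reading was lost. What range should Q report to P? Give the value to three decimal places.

82.519

eq1: (x + 32.158)² + (y + 9.153)² = 49.3456064831²
eq2: (x − 49.324)² + (y + 23.490)² = 100.3841555229²
eq3: (x + 27.145)² + (y + 20.876)² = 60.9374704108²
eq2−eq3, eq2−eq1 (x²,y² cancel):
  -152.938·x + 5.228·y = 4551.624705
  -162.964·x + 28.674·y = 5775.267098
det = -152.938·28.674 − 5.228·-162.964 = -3533.368420
x = (4551.624705·28.674 − 5.228·5775.267098) / -3533.368420 = -28.392225
y = (-152.938·5775.267098 − 4551.624705·-162.964) / -3533.368420 = 40.048705
|P − Q| = √((-28.392225 − -43.093)² + (40.048705 − -41.150)²) = 82.518741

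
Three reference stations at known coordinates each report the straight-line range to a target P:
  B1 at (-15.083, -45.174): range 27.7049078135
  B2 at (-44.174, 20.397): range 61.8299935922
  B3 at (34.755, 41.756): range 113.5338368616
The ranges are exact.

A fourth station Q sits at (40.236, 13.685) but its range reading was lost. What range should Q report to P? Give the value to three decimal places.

eq1: (x + 15.083)² + (y + 45.174)² = 27.7049078135²
eq2: (x + 44.174)² + (y − 20.397)² = 61.8299935922²
eq3: (x − 34.755)² + (y − 41.756)² = 113.5338368616²
eq2−eq1, eq2−eq3 (x²,y² cancel):
  58.182·x − 131.142·y = 2956.193471
  157.858·x + 42.718·y = -8482.890329
det = 58.182·42.718 − -131.142·157.858 = 23187.232512
x = (2956.193471·42.718 − -131.142·-8482.890329) / 23187.232512 = -42.531187
y = (58.182·-8482.890329 − 2956.193471·157.858) / 23187.232512 = -41.411165
|P − Q| = √((-42.531187 − 40.236)² + (-41.411165 − 13.685)²) = 99.428340

99.428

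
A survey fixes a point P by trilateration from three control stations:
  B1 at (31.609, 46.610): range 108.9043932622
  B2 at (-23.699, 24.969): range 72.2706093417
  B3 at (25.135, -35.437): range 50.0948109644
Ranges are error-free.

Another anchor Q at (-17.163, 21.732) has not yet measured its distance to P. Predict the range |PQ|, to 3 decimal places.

69.327

eq1: (x − 31.609)² + (y − 46.610)² = 108.9043932622²
eq2: (x + 23.699)² + (y − 24.969)² = 72.2706093417²
eq3: (x − 25.135)² + (y + 35.437)² = 50.0948109644²
eq2−eq1, eq2−eq3 (x²,y² cancel):
  110.616·x + 43.282·y = -4650.598478
  97.668·x − 120.812·y = 3416.006521
det = 110.616·-120.812 − 43.282·97.668 = -17591.006568
x = (-4650.598478·-120.812 − 43.282·3416.006521) / -17591.006568 = -23.534555
y = (110.616·3416.006521 − -4650.598478·97.668) / -17591.006568 = -47.301422
|P − Q| = √((-23.534555 − -17.163)² + (-47.301422 − 21.732)²) = 69.326835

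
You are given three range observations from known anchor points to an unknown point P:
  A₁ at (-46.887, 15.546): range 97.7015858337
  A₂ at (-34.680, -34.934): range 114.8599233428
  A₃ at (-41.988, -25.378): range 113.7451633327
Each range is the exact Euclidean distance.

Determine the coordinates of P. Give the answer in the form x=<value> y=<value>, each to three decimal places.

eq1: (x + 46.887)² + (y − 15.546)² = 97.7015858337²
eq2: (x + 34.680)² + (y + 34.934)² = 114.8599233428²
eq3: (x + 41.988)² + (y + 25.378)² = 113.7451633327²
eq2−eq1, eq2−eq3 (x²,y² cancel):
  -24.414·x + 100.960·y = 3664.184245
  -14.616·x + 19.112·y = 238.788081
det = -24.414·19.112 − 100.960·-14.616 = 1009.030992
x = (3664.184245·19.112 − 100.960·238.788081) / 1009.030992 = 45.510837
y = (-24.414·238.788081 − 3664.184245·-14.616) / 1009.030992 = 47.298790

x=45.511 y=47.299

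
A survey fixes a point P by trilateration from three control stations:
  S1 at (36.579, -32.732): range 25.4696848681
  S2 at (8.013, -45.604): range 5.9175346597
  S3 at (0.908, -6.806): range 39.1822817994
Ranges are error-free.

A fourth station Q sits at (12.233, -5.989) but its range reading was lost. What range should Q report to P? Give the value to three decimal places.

eq1: (x − 36.579)² + (y + 32.732)² = 25.4696848681²
eq2: (x − 8.013)² + (y + 45.604)² = 5.9175346597²
eq3: (x − 0.908)² + (y + 6.806)² = 39.1822817994²
eq2−eq1, eq2−eq3 (x²,y² cancel):
  57.132·x + 25.744·y = -348.213551
  -14.210·x + 77.596·y = -3597.020876
det = 57.132·77.596 − 25.744·-14.210 = 4799.036912
x = (-348.213551·77.596 − 25.744·-3597.020876) / 4799.036912 = 13.665602
y = (57.132·-3597.020876 − -348.213551·-14.210) / 4799.036912 = -43.853197
|P − Q| = √((13.665602 − 12.233)² + (-43.853197 − -5.989)²) = 37.891289

37.891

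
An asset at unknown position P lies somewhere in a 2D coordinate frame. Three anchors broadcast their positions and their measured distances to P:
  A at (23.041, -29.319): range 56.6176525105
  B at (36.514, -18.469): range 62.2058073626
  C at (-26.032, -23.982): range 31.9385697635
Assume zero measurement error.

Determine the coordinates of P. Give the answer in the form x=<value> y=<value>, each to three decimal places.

x=-20.061 y=7.393

eq1: (x − 23.041)² + (y + 29.319)² = 56.6176525105²
eq2: (x − 36.514)² + (y + 18.469)² = 62.2058073626²
eq3: (x + 26.032)² + (y + 23.982)² = 31.9385697635²
eq1−eq2, eq1−eq3 (x²,y² cancel):
  26.946·x + 21.700·y = -380.119179
  -98.146·x + 10.674·y = 2047.796243
det = 26.946·10.674 − 21.700·-98.146 = 2417.389804
x = (-380.119179·10.674 − 21.700·2047.796243) / 2417.389804 = -20.060716
y = (26.946·2047.796243 − -380.119179·-98.146) / 2417.389804 = 7.393404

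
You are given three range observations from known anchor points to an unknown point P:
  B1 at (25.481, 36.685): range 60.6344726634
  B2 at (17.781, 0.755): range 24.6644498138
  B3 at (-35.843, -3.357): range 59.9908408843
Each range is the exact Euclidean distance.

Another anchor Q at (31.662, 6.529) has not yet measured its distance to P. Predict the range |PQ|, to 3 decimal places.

eq1: (x − 25.481)² + (y − 36.685)² = 60.6344726634²
eq2: (x − 17.781)² + (y − 0.755)² = 24.6644498138²
eq3: (x + 35.843)² + (y + 3.357)² = 59.9908408843²
eq1−eq2, eq1−eq3 (x²,y² cancel):
  -15.400·x − 71.860·y = 1389.867591
  -122.648·x − 80.084·y = -621.442203
det = -15.400·-80.084 − -71.860·-122.648 = -7580.191680
x = (1389.867591·-80.084 − -71.860·-621.442203) / -7580.191680 = 20.575072
y = (-15.400·-621.442203 − 1389.867591·-122.648) / -7580.191680 = -23.750678
|P − Q| = √((20.575072 − 31.662)² + (-23.750678 − 6.529)²) = 32.245602

32.246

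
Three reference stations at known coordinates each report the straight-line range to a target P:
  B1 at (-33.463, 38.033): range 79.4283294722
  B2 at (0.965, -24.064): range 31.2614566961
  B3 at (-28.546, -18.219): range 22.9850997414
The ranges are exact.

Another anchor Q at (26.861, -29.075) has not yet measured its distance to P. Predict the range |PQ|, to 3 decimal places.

eq1: (x + 33.463)² + (y − 38.033)² = 79.4283294722²
eq2: (x − 0.965)² + (y + 24.064)² = 31.2614566961²
eq3: (x + 28.546)² + (y + 18.219)² = 22.9850997414²
eq1−eq3, eq1−eq2 (x²,y² cancel):
  9.834·x − 112.504·y = 4361.069332
  68.856·x − 124.194·y = 3345.306711
det = 9.834·-124.194 − -112.504·68.856 = 6525.251628
x = (4361.069332·-124.194 − -112.504·3345.306711) / 6525.251628 = -25.325959
y = (9.834·3345.306711 − 4361.069332·68.856) / 6525.251628 = -40.977430
|P − Q| = √((-25.325959 − 26.861)² + (-40.977430 − -29.075)²) = 53.527064

53.527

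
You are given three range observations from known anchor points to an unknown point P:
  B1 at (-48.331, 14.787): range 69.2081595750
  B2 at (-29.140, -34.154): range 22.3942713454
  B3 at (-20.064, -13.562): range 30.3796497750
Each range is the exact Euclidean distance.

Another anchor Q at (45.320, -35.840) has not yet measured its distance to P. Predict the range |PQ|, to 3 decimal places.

eq1: (x + 48.331)² + (y − 14.787)² = 69.2081595750²
eq2: (x + 29.140)² + (y + 34.154)² = 22.3942713454²
eq3: (x + 20.064)² + (y + 13.562)² = 30.3796497750²
eq1−eq3, eq1−eq2 (x²,y² cancel):
  56.534·x − 56.698·y = 1898.797241
  38.382·x − 97.882·y = 3749.360349
det = 56.534·-97.882 − -56.698·38.382 = -3357.478352
x = (1898.797241·-97.882 − -56.698·3749.360349) / -3357.478352 = -7.959295
y = (56.534·3749.360349 − 1898.797241·38.382) / -3357.478352 = -41.425942
|P − Q| = √((-7.959295 − 45.320)² + (-41.425942 − -35.840)²) = 53.571317

53.571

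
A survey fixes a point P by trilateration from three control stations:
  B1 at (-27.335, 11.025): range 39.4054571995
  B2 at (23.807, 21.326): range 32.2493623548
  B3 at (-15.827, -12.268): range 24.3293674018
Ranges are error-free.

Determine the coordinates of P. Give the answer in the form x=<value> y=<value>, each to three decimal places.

x=7.857 y=-6.703

eq1: (x + 27.335)² + (y − 11.025)² = 39.4054571995²
eq2: (x − 23.807)² + (y − 21.326)² = 32.2493623548²
eq3: (x + 15.827)² + (y + 12.268)² = 24.3293674018²
eq1−eq3, eq1−eq2 (x²,y² cancel):
  23.016·x − 46.586·y = 493.116842
  102.284·x + 20.602·y = 665.587360
det = 23.016·20.602 − -46.586·102.284 = 5239.178056
x = (493.116842·20.602 − -46.586·665.587360) / 5239.178056 = 7.857386
y = (23.016·665.587360 − 493.116842·102.284) / 5239.178056 = -6.703113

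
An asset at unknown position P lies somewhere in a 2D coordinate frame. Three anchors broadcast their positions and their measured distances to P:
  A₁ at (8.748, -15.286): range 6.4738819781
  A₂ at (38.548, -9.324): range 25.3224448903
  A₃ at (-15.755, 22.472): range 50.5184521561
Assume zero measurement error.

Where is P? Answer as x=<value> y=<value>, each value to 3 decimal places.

eq1: (x − 8.748)² + (y + 15.286)² = 6.4738819781²
eq2: (x − 38.548)² + (y + 9.324)² = 25.3224448903²
eq3: (x + 15.755)² + (y − 22.472)² = 50.5184521561²
eq2−eq3, eq2−eq1 (x²,y² cancel):
  -108.606·x + 63.592·y = -2730.562264
  -59.600·x − 11.924·y = -663.380913
det = -108.606·-11.924 − 63.592·-59.600 = 5085.101144
x = (-2730.562264·-11.924 − 63.592·-663.380913) / 5085.101144 = 14.698812
y = (-108.606·-663.380913 − -2730.562264·-59.600) / 5085.101144 = -17.835312

x=14.699 y=-17.835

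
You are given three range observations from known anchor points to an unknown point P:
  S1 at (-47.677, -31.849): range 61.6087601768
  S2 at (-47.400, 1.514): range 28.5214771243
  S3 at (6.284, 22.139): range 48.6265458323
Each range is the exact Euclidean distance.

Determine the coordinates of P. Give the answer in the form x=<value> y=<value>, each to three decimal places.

x=-41.786 y=29.477

eq1: (x + 47.677)² + (y + 31.849)² = 61.6087601768²
eq2: (x + 47.400)² + (y − 1.514)² = 28.5214771243²
eq3: (x − 6.284)² + (y − 22.139)² = 48.6265458323²
eq1−eq3, eq1−eq2 (x²,y² cancel):
  107.922·x + 107.976·y = -1326.732782
  0.554·x + 66.726·y = 1943.761739
det = 107.922·66.726 − 107.976·0.554 = 7141.384668
x = (-1326.732782·66.726 − 107.976·1943.761739) / 7141.384668 = -41.785620
y = (107.922·1943.761739 − -1326.732782·0.554) / 7141.384668 = 29.477430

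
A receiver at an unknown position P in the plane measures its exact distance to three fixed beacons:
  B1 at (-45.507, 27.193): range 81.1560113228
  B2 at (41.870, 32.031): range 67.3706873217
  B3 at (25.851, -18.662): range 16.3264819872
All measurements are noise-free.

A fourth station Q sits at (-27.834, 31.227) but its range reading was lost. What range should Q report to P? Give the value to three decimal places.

72.764

eq1: (x + 45.507)² + (y − 27.193)² = 81.1560113228²
eq2: (x − 41.870)² + (y − 32.031)² = 67.3706873217²
eq3: (x − 25.851)² + (y + 18.662)² = 16.3264819872²
eq3−eq2, eq3−eq1 (x²,y² cancel):
  32.038·x + 101.386·y = -2509.718080
  -142.716·x + 91.710·y = -4525.942307
det = 32.038·91.710 − 101.386·-142.716 = 17407.609356
x = (-2509.718080·91.710 − 101.386·-4525.942307) / 17407.609356 = 13.137987
y = (32.038·-4525.942307 − -2509.718080·-142.716) / 17407.609356 = -28.905696
|P − Q| = √((13.137987 − -27.834)² + (-28.905696 − 31.227)²) = 72.764310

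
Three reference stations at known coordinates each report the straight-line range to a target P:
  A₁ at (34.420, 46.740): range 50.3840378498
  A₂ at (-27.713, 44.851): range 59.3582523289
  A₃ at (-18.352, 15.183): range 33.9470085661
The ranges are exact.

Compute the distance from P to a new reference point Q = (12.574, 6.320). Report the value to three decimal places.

eq1: (x − 34.420)² + (y − 46.740)² = 50.3840378498²
eq2: (x + 27.713)² + (y − 44.851)² = 59.3582523289²
eq3: (x + 18.352)² + (y − 15.183)² = 33.9470085661²
eq1−eq3, eq1−eq2 (x²,y² cancel):
  -105.544·x − 63.114·y = -1415.892728
  -124.266·x − 3.778·y = -1574.592279
det = -105.544·-3.778 − -63.114·-124.266 = -7444.179092
x = (-1415.892728·-3.778 − -63.114·-1574.592279) / -7444.179092 = 12.631289
y = (-105.544·-1574.592279 − -1415.892728·-124.266) / -7444.179092 = 1.310898
|P − Q| = √((12.631289 − 12.574)² + (1.310898 − 6.320)²) = 5.009430

5.009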